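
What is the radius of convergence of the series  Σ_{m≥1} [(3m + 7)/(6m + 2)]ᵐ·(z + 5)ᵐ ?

By the Cauchy root test, |a_m|^(1/m) = (3m + 7)/(6m + 2) → 1/2.
Hence the series converges for |z + 5| < 1/(1/2) = 2, so the radius of convergence is 2.

R = 2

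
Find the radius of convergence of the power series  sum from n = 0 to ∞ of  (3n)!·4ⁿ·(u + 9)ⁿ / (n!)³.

Apply the ratio test: |a_{n+1}| / |a_n| = (3n+1)·(3n+2)·(3n+3)/(n+1)³ · 4, which tends to 108 as n → ∞.
Hence the series converges for |u + 9| < 1/(108) = 1/108, so the radius of convergence is 1/108.

R = 1/108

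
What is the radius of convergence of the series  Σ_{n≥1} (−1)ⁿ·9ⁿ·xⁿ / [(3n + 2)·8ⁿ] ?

Apply the ratio test: |a_{n+1}| / |a_n| = [(3n + 2)/(3(n+1) + 2)] · 9/8, which tends to 9/8 as n → ∞.
Hence the series converges for |x| < 1/(9/8) = 8/9, so the radius of convergence is 8/9.

R = 8/9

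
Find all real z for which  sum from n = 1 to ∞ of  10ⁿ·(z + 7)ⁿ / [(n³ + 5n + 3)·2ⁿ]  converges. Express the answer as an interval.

[-36/5, -34/5]

Ratio test: |a_{n+1}/a_n| = [(n³ + 5n + 3)/((n+1)³ + 5(n+1) + 3)] · 10/2 → 5 as n → ∞.
Convergence for |z + 7| · 5 < 1, i.e. |z + 7| < 1/5. So R = 1/5.
At z = -34/5: absolute convergence follows by limit comparison with Σ 1/n³.
When z = -36/5, the terms are on the order of 1/n³, so the series converges absolutely by comparison with the p-series (p = 3 > 1).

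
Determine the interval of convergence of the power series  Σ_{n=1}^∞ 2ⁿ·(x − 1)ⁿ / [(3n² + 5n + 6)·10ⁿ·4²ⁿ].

By the ratio test, |a_{n+1}/a_n| = [(3n² + 5n + 6)/(3(n+1)² + 5(n+1) + 6)] · 2/(10·16) → 1/80.
The series converges when 1/80 · |x − 1| < 1, giving R = 80.
Endpoint x = 81: the terms are on the order of 1/n², so the series converges absolutely by comparison with the p-series (p = 2 > 1).
Check x = -79: the terms are on the order of 1/n², so the series converges absolutely by comparison with the p-series (p = 2 > 1).

[-79, 81]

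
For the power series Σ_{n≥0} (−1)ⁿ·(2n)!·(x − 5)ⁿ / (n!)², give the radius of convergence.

R = 1/4

The ratio of consecutive coefficients is (2n+1)·(2n+2)/(n+1)² → 4.
The series converges when 4 · |x − 5| < 1, giving R = 1/4.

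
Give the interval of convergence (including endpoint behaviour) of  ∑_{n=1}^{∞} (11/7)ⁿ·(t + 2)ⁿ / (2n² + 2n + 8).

The ratio of consecutive coefficients is [(2n² + 2n + 8)/(2(n+1)² + 2(n+1) + 8)] · 11/7 → 11/7.
The series converges when 11/7 · |t + 2| < 1, giving R = 7/11.
When t = -15/11, absolute convergence follows by limit comparison with Σ 1/n².
At t = -29/11: the series is dominated by a constant times Σ 1/n², which converges (p = 2 > 1).

[-29/11, -15/11]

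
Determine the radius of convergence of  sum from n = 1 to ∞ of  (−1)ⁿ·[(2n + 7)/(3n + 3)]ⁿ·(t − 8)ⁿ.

R = 3/2

By the Cauchy root test, |a_n|^(1/n) = (2n + 7)/(3n + 3) → 2/3.
Convergence for |t − 8| · 2/3 < 1, i.e. |t − 8| < 3/2. So R = 3/2.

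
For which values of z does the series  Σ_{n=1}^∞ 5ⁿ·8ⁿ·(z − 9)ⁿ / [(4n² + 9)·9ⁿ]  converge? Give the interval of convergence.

[351/40, 369/40]

The ratio of consecutive coefficients is [(4n² + 9)/(4(n+1)² + 9)] · 5·8/9 → 40/9.
Thus R = 1/(40/9) = 9/40.
Endpoint z = 369/40: the terms are on the order of 1/n², so the series converges absolutely by comparison with the p-series (p = 2 > 1).
When z = 351/40, absolute convergence follows by limit comparison with Σ 1/n².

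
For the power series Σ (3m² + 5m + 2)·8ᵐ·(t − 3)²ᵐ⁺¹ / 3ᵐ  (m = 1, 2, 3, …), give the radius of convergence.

R = √6/4

Apply the ratio test: |a_{m+1}| / |a_m| = [(3(m+1)² + 5(m+1) + 2)/(3m² + 5m + 2)] · 8/3, which tends to 8/3 as m → ∞.
Writing y = (t − 3)², the series in y has radius 3/8, so |t − 3| < √(3/8) and R = √6/4.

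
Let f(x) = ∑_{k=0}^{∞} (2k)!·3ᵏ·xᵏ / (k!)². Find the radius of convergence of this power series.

R = 1/12

The ratio of consecutive coefficients is (2k+1)·(2k+2)/(k+1)² · 3 → 12.
Thus R = 1/(12) = 1/12.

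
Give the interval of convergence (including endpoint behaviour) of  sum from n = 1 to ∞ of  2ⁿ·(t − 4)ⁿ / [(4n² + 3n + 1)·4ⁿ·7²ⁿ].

[-94, 102]

The ratio of consecutive coefficients is [(4n² + 3n + 1)/(4(n+1)² + 3(n+1) + 1)] · 2/(4·49) → 1/98.
Hence the series converges for |t − 4| < 1/(1/98) = 98, so the radius of convergence is 98.
Check t = 102: absolute convergence follows by limit comparison with Σ 1/n².
Check t = -94: absolute convergence follows by limit comparison with Σ 1/n².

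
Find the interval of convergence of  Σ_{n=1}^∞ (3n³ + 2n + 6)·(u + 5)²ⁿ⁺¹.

Apply the ratio test: |a_{n+1}| / |a_n| = (3(n+1)³ + 2(n+1) + 6)/(3n³ + 2n + 6), which tends to 1 as n → ∞.
Since the exponent of (u + 5) increases by 2 each term, convergence requires |u + 5|² < 1, hence R = 1.
Endpoint u = -4: the terms do not tend to 0, so the series diverges.
Check u = -6: the terms have absolute value of order n³, which does not tend to 0, so the series diverges by the divergence test.

(-6, -4)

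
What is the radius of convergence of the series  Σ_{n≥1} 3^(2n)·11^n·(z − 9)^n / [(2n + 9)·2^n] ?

The ratio of consecutive coefficients is [(2n + 9)/(2(n+1) + 9)] · 9·11/2 → 99/2.
The series converges when 99/2 · |z − 9| < 1, giving R = 2/99.

R = 2/99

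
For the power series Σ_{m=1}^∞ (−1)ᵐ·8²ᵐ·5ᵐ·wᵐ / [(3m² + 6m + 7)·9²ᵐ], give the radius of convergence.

Ratio test: |a_{m+1}/a_m| = [(3m² + 6m + 7)/(3(m+1)² + 6(m+1) + 7)] · 64·5/81 → 320/81 as m → ∞.
Convergence for |w| · 320/81 < 1, i.e. |w| < 81/320. So R = 81/320.

R = 81/320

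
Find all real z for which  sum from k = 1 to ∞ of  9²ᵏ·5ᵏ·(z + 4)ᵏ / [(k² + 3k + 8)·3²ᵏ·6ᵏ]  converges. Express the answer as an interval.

[-62/15, -58/15]

Ratio test: |a_{k+1}/a_k| = [(k² + 3k + 8)/((k+1)² + 3(k+1) + 8)] · 81·5/(9·6) → 15/2 as k → ∞.
Thus R = 1/(15/2) = 2/15.
When z = -58/15, absolute convergence follows by limit comparison with Σ 1/k².
Endpoint z = -62/15: the series is dominated by a constant times Σ 1/k², which converges (p = 2 > 1).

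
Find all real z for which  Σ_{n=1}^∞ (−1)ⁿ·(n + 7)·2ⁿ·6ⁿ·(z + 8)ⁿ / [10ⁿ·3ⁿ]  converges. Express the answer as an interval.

(-21/2, -11/2)

Ratio test: |a_{n+1}/a_n| = [((n+1) + 7)/(n + 7)] · 2·6/(10·3) → 2/5 as n → ∞.
Thus R = 1/(2/5) = 5/2.
When z = -11/2, the n-th term does not approach 0; divergence by the term test.
At z = -21/2: the terms do not tend to 0, so the series diverges.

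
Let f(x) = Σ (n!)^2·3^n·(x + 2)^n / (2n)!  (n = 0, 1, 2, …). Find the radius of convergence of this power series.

R = 4/3

The ratio of consecutive coefficients is (n+1)²/[(2n+1)·(2n+2)] · 3 → 3/4.
Convergence for |x + 2| · 3/4 < 1, i.e. |x + 2| < 4/3. So R = 4/3.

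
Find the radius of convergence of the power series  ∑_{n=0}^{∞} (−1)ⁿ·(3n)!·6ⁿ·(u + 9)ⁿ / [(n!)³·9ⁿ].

R = 1/18

Apply the ratio test: |a_{n+1}| / |a_n| = (3n+1)·(3n+2)·(3n+3)/(n+1)³ · 6/9, which tends to 18 as n → ∞.
Convergence for |u + 9| · 18 < 1, i.e. |u + 9| < 1/18. So R = 1/18.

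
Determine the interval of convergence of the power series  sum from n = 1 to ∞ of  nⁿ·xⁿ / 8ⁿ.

Applying the root test, |a_n|^(1/n) = n/8 → ∞.
Since the n-th root of |a_n| is unbounded, the series converges only at x = 0; R = 0.

{0}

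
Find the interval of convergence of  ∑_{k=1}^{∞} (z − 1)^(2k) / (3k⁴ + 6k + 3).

Ratio test: |a_{k+1}/a_k| = (3k⁴ + 6k + 3)/(3(k+1)⁴ + 6(k+1) + 3) → 1 as k → ∞.
Since the exponent of (z − 1) increases by 2 each term, convergence requires |z − 1|² < 1, hence R = 1.
When z = 2, the terms are on the order of 1/k⁴, so the series converges absolutely by comparison with the p-series (p = 4 > 1).
Endpoint z = 0: the series is dominated by a constant times Σ 1/k⁴, which converges (p = 4 > 1).

[0, 2]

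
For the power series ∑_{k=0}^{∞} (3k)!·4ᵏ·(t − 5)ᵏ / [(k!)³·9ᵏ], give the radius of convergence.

Ratio test: |a_{k+1}/a_k| = (3k+1)·(3k+2)·(3k+3)/(k+1)³ · 4/9 → 12 as k → ∞.
Convergence for |t − 5| · 12 < 1, i.e. |t − 5| < 1/12. So R = 1/12.

R = 1/12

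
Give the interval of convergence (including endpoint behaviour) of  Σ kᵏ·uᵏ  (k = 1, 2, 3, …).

Root test: |a_k|^(1/k) = k → ∞.
The root grows without bound, so R = 0 (convergence only at u = 0).

{0}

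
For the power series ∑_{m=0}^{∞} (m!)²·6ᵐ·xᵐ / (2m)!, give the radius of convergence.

R = 2/3

By the ratio test, |a_{m+1}/a_m| = (m+1)²/[(2m+1)·(2m+2)] · 6 → 3/2.
Thus R = 1/(3/2) = 2/3.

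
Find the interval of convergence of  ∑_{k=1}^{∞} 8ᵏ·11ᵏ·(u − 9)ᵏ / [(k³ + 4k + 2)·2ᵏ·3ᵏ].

[393/44, 399/44]

The ratio of consecutive coefficients is [(k³ + 4k + 2)/((k+1)³ + 4(k+1) + 2)] · 8·11/(2·3) → 44/3.
Convergence for |u − 9| · 44/3 < 1, i.e. |u − 9| < 3/44. So R = 3/44.
Endpoint u = 399/44: absolute convergence follows by limit comparison with Σ 1/k³.
When u = 393/44, absolute convergence follows by limit comparison with Σ 1/k³.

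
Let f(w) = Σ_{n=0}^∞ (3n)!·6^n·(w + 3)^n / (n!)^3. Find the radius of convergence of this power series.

R = 1/162

The ratio of consecutive coefficients is (3n+1)·(3n+2)·(3n+3)/(n+1)³ · 6 → 162.
Thus R = 1/(162) = 1/162.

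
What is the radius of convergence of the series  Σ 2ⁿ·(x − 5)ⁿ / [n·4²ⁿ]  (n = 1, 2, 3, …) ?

R = 8

By the ratio test, |a_{n+1}/a_n| = [n/(n+1)] · 2/16 → 1/8.
Convergence for |x − 5| · 1/8 < 1, i.e. |x − 5| < 8. So R = 8.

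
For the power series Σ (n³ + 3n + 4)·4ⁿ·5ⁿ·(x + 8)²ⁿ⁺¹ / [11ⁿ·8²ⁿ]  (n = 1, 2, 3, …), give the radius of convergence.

R = 4√55/5

Apply the ratio test: |a_{n+1}| / |a_n| = [((n+1)³ + 3(n+1) + 4)/(n³ + 3n + 4)] · 4·5/(11·64), which tends to 5/176 as n → ∞.
Successive powers of (x + 8) differ by 2, so the series converges when |x + 8|² · 5/176 < 1, i.e. |x + 8| < √(176/5). So R = 4√55/5.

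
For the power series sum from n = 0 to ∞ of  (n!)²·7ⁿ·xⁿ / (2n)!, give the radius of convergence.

R = 4/7

The ratio of consecutive coefficients is (n+1)²/[(2n+1)·(2n+2)] · 7 → 7/4.
Thus R = 1/(7/4) = 4/7.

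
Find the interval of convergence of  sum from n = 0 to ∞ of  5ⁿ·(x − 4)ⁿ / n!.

(−∞, ∞)

By the ratio test, |a_{n+1}/a_n| = 5 · 1/(n+1) → 0.
The ratio tends to 0 regardless of x, hence R = ∞.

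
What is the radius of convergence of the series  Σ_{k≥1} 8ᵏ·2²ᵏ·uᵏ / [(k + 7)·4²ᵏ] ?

R = 1/2

Apply the ratio test: |a_{k+1}| / |a_k| = [(k + 7)/((k+1) + 7)] · 8·4/16, which tends to 2 as k → ∞.
Hence the series converges for |u| < 1/(2) = 1/2, so the radius of convergence is 1/2.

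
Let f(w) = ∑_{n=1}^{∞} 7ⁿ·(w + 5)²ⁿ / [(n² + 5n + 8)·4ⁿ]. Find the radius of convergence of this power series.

Apply the ratio test: |a_{n+1}| / |a_n| = [(n² + 5n + 8)/((n+1)² + 5(n+1) + 8)] · 7/4, which tends to 7/4 as n → ∞.
Writing y = (w + 5)², the series in y has radius 4/7, so |w + 5| < √(4/7) and R = 2√7/7.

R = 2√7/7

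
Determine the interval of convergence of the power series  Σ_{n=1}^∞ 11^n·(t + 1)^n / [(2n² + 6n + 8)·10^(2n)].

Apply the ratio test: |a_{n+1}| / |a_n| = [(2n² + 6n + 8)/(2(n+1)² + 6(n+1) + 8)] · 11/100, which tends to 11/100 as n → ∞.
Convergence for |t + 1| · 11/100 < 1, i.e. |t + 1| < 100/11. So R = 100/11.
Check t = 89/11: the series is dominated by a constant times Σ 1/n², which converges (p = 2 > 1).
When t = -111/11, the series is dominated by a constant times Σ 1/n², which converges (p = 2 > 1).

[-111/11, 89/11]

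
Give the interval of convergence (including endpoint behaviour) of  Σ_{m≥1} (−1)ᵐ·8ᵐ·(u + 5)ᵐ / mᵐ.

(−∞, ∞)

Applying the root test, |a_m|^(1/m) = 8/m → 0.
Since the m-th root of |a_m| tends to 0, the series converges for all real u; R = ∞.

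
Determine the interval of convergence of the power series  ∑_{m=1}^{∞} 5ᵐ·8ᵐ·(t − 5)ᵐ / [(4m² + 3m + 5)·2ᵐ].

[99/20, 101/20]

Ratio test: |a_{m+1}/a_m| = [(4m² + 3m + 5)/(4(m+1)² + 3(m+1) + 5)] · 5·8/2 → 20 as m → ∞.
Convergence for |t − 5| · 20 < 1, i.e. |t − 5| < 1/20. So R = 1/20.
Endpoint t = 101/20: absolute convergence follows by limit comparison with Σ 1/m².
Endpoint t = 99/20: the terms are on the order of 1/m², so the series converges absolutely by comparison with the p-series (p = 2 > 1).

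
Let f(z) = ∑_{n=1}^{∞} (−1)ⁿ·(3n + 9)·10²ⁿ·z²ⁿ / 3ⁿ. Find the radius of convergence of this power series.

Apply the ratio test: |a_{n+1}| / |a_n| = [(3(n+1) + 9)/(3n + 9)] · 100/3, which tends to 100/3 as n → ∞.
Writing y = z², the series in y has radius 3/100, so |z| < √(3/100) and R = √3/10.

R = √3/10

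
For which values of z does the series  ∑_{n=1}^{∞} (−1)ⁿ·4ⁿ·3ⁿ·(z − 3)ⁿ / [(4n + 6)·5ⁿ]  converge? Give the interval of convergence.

(31/12, 41/12]

Ratio test: |a_{n+1}/a_n| = [(4n + 6)/(4(n+1) + 6)] · 4·3/5 → 12/5 as n → ∞.
The series converges when 12/5 · |z − 3| < 1, giving R = 5/12.
Endpoint z = 41/12: convergence follows from the alternating series test (terms decrease monotonically to 0).
Check z = 31/12: the terms are asymptotic to a nonzero constant times 1/n, so the series diverges by limit comparison with Σ 1/n.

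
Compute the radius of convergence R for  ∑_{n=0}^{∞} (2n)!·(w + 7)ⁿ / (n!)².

Apply the ratio test: |a_{n+1}| / |a_n| = (2n+1)·(2n+2)/(n+1)², which tends to 4 as n → ∞.
Thus R = 1/(4) = 1/4.

R = 1/4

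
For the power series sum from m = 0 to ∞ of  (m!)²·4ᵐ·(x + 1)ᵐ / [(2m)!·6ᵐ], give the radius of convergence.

Apply the ratio test: |a_{m+1}| / |a_m| = (m+1)²/[(2m+1)·(2m+2)] · 4/6, which tends to 1/6 as m → ∞.
The series converges when 1/6 · |x + 1| < 1, giving R = 6.

R = 6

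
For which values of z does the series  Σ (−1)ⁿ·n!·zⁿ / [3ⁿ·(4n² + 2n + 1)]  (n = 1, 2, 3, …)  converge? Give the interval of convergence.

Apply the ratio test: |a_{n+1}| / |a_n| = (n+1) · 1/3 · (4n² + 2n + 1)/(4(n+1)² + 2(n+1) + 1), which tends to ∞ as n → ∞.
The terms grow without bound for any z ≠ 0, so R = 0 (convergence only at z = 0).

{0}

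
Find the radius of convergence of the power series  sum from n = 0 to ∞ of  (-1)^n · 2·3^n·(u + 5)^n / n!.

R = ∞

Ratio test: |a_{n+1}/a_n| = 2/2 · 3 · 1/(n+1) → 0 as n → ∞.
The ratio tends to 0 regardless of u, hence R = ∞.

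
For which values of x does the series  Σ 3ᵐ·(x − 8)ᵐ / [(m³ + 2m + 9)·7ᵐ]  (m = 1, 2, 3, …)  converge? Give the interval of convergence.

Apply the ratio test: |a_{m+1}| / |a_m| = [(m³ + 2m + 9)/((m+1)³ + 2(m+1) + 9)] · 3/7, which tends to 3/7 as m → ∞.
Hence the series converges for |x − 8| < 1/(3/7) = 7/3, so the radius of convergence is 7/3.
When x = 31/3, absolute convergence follows by limit comparison with Σ 1/m³.
When x = 17/3, absolute convergence follows by limit comparison with Σ 1/m³.

[17/3, 31/3]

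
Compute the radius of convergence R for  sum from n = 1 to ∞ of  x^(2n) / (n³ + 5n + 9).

The ratio of consecutive coefficients is (n³ + 5n + 9)/((n+1)³ + 5(n+1) + 9) → 1.
Writing y = x², the series in y has radius 1, so |x| < √(1) = 1 and R = 1.

R = 1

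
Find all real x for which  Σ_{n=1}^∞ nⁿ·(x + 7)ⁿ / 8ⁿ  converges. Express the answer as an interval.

By the Cauchy root test, |a_n|^(1/n) = n/8 → ∞.
Since the n-th root of |a_n| is unbounded, the series converges only at x = -7; R = 0.

{-7}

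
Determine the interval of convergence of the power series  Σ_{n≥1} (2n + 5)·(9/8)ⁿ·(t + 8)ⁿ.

(-80/9, -64/9)

Apply the ratio test: |a_{n+1}| / |a_n| = [(2(n+1) + 5)/(2n + 5)] · 9/8, which tends to 9/8 as n → ∞.
Hence the series converges for |t + 8| < 1/(9/8) = 8/9, so the radius of convergence is 8/9.
When t = -64/9, the terms do not tend to 0, so the series diverges.
At t = -80/9: the terms have absolute value of order n, which does not tend to 0, so the series diverges by the divergence test.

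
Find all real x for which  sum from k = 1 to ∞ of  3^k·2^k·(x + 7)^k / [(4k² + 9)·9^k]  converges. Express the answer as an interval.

By the ratio test, |a_{k+1}/a_k| = [(4k² + 9)/(4(k+1)² + 9)] · 3·2/9 → 2/3.
Thus R = 1/(2/3) = 3/2.
When x = -11/2, absolute convergence follows by limit comparison with Σ 1/k².
At x = -17/2: the series is dominated by a constant times Σ 1/k², which converges (p = 2 > 1).

[-17/2, -11/2]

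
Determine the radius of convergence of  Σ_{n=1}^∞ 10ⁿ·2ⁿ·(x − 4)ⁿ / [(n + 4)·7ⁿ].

R = 7/20

By the ratio test, |a_{n+1}/a_n| = [(n + 4)/((n+1) + 4)] · 10·2/7 → 20/7.
Thus R = 1/(20/7) = 7/20.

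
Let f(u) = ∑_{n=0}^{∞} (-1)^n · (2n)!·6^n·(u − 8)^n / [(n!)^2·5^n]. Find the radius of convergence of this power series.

R = 5/24

Apply the ratio test: |a_{n+1}| / |a_n| = (2n+1)·(2n+2)/(n+1)² · 6/5, which tends to 24/5 as n → ∞.
The series converges when 24/5 · |u − 8| < 1, giving R = 5/24.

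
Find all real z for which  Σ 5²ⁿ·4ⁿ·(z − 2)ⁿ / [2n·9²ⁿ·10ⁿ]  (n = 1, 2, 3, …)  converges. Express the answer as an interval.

[-61/10, 101/10)

Ratio test: |a_{n+1}/a_n| = [2n/2(n+1)] · 25·4/(81·10) → 10/81 as n → ∞.
Hence the series converges for |z − 2| < 1/(10/81) = 81/10, so the radius of convergence is 81/10.
At z = 101/10: comparison with the harmonic series Σ 1/n shows the series diverges.
Check z = -61/10: the terms alternate in sign and decrease monotonically to 0 in absolute value (size ~ c/n), so the alternating series test gives convergence.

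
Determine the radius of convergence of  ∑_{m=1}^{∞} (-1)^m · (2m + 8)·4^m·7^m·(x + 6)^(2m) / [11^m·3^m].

Apply the ratio test: |a_{m+1}| / |a_m| = [(2(m+1) + 8)/(2m + 8)] · 4·7/(11·3), which tends to 28/33 as m → ∞.
Since the exponent of (x + 6) increases by 2 each term, convergence requires |x + 6|² < 33/28, hence R = √231/14.

R = √231/14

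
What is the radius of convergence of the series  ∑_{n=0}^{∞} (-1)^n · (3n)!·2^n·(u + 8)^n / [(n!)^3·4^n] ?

By the ratio test, |a_{n+1}/a_n| = (3n+1)·(3n+2)·(3n+3)/(n+1)³ · 2/4 → 27/2.
Thus R = 1/(27/2) = 2/27.

R = 2/27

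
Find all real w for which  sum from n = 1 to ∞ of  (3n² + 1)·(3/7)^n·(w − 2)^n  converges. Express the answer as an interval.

(-1/3, 13/3)

Ratio test: |a_{n+1}/a_n| = [(3(n+1)² + 1)/(3n² + 1)] · 3/7 → 3/7 as n → ∞.
Thus R = 1/(3/7) = 7/3.
Check w = 13/3: the terms do not tend to 0, so the series diverges.
When w = -1/3, the n-th term does not approach 0; divergence by the term test.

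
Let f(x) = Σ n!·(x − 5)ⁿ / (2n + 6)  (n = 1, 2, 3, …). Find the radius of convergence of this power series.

Apply the ratio test: |a_{n+1}| / |a_n| = (n+1) · (2n + 6)/(2(n+1) + 6), which tends to ∞ as n → ∞.
The terms grow without bound for any (x − 5) ≠ 0, so R = 0 (convergence only at x = 5).

R = 0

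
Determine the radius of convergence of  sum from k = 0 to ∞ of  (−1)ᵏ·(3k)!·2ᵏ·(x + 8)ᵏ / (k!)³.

R = 1/54

The ratio of consecutive coefficients is (3k+1)·(3k+2)·(3k+3)/(k+1)³ · 2 → 54.
Convergence for |x + 8| · 54 < 1, i.e. |x + 8| < 1/54. So R = 1/54.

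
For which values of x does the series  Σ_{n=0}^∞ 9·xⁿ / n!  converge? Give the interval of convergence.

The ratio of consecutive coefficients is 9/9 · 1/(n+1) → 0.
Since the limit is 0 < 1 for every x, the series converges on all of ℝ and R = ∞.

(−∞, ∞)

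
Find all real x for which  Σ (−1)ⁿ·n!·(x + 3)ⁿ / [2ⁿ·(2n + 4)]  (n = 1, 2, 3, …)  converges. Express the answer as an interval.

The ratio of consecutive coefficients is (n+1) · 1/2 · (2n + 4)/(2(n+1) + 4) → ∞.
The terms grow without bound for any (x + 3) ≠ 0, so R = 0 (convergence only at x = -3).

{-3}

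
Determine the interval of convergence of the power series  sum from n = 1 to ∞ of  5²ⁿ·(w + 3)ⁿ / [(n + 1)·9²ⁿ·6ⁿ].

[-561/25, 411/25)

By the ratio test, |a_{n+1}/a_n| = [(n + 1)/((n+1) + 1)] · 25/(81·6) → 25/486.
Thus R = 1/(25/486) = 486/25.
When w = 411/25, the terms are asymptotic to a nonzero constant times 1/n, so the series diverges by limit comparison with Σ 1/n.
Check w = -561/25: convergence follows from the alternating series test (terms decrease monotonically to 0).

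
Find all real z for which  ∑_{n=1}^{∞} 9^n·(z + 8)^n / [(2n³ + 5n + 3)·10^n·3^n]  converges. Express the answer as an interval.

[-34/3, -14/3]

Apply the ratio test: |a_{n+1}| / |a_n| = [(2n³ + 5n + 3)/(2(n+1)³ + 5(n+1) + 3)] · 9/(10·3), which tends to 3/10 as n → ∞.
The series converges when 3/10 · |z + 8| < 1, giving R = 10/3.
Check z = -14/3: absolute convergence follows by limit comparison with Σ 1/n³.
When z = -34/3, the series is dominated by a constant times Σ 1/n³, which converges (p = 3 > 1).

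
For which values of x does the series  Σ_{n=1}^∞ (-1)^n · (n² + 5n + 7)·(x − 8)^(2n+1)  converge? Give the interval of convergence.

The ratio of consecutive coefficients is ((n+1)² + 5(n+1) + 7)/(n² + 5n + 7) → 1.
Since the exponent of (x − 8) increases by 2 each term, convergence requires |x − 8|² < 1, hence R = 1.
When x = 9, the terms do not tend to 0, so the series diverges.
Endpoint x = 7: the terms do not tend to 0, so the series diverges.

(7, 9)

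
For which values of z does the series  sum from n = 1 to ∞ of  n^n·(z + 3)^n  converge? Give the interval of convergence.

{-3}

Root test: |a_n|^(1/n) = n → ∞.
The root grows without bound, so R = 0 (convergence only at z = -3).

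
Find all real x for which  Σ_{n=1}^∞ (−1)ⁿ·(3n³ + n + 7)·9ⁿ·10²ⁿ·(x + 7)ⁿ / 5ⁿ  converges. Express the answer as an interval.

Apply the ratio test: |a_{n+1}| / |a_n| = [(3(n+1)³ + (n+1) + 7)/(3n³ + n + 7)] · 9·100/5, which tends to 180 as n → ∞.
Convergence for |x + 7| · 180 < 1, i.e. |x + 7| < 1/180. So R = 1/180.
At x = -1259/180: the n-th term does not approach 0; divergence by the term test.
When x = -1261/180, the terms do not tend to 0, so the series diverges.

(-1261/180, -1259/180)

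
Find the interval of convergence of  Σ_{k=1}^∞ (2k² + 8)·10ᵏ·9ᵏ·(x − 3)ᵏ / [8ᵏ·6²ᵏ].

The ratio of consecutive coefficients is [(2(k+1)² + 8)/(2k² + 8)] · 10·9/(8·36) → 5/16.
Convergence for |x − 3| · 5/16 < 1, i.e. |x − 3| < 16/5. So R = 16/5.
When x = 31/5, the k-th term does not approach 0; divergence by the term test.
Endpoint x = -1/5: the terms have absolute value of order k², which does not tend to 0, so the series diverges by the divergence test.

(-1/5, 31/5)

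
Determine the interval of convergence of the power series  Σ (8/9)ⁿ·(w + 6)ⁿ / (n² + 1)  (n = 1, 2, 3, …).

The ratio of consecutive coefficients is [(n² + 1)/((n+1)² + 1)] · 8/9 → 8/9.
Thus R = 1/(8/9) = 9/8.
When w = -39/8, the series is dominated by a constant times Σ 1/n², which converges (p = 2 > 1).
Check w = -57/8: the terms are on the order of 1/n², so the series converges absolutely by comparison with the p-series (p = 2 > 1).

[-57/8, -39/8]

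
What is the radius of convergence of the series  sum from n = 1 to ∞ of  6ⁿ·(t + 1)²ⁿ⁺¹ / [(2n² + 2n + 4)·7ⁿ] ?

By the ratio test, |a_{n+1}/a_n| = [(2n² + 2n + 4)/(2(n+1)² + 2(n+1) + 4)] · 6/7 → 6/7.
Since the exponent of (t + 1) increases by 2 each term, convergence requires |t + 1|² < 7/6, hence R = √42/6.

R = √42/6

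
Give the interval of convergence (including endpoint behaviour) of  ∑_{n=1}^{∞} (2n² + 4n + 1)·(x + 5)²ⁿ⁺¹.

(-6, -4)

The ratio of consecutive coefficients is (2(n+1)² + 4(n+1) + 1)/(2n² + 4n + 1) → 1.
Writing y = (x + 5)², the series in y has radius 1, so |x + 5| < √(1) = 1 and R = 1.
Check x = -4: the terms have absolute value of order n², which does not tend to 0, so the series diverges by the divergence test.
At x = -6: the terms have absolute value of order n², which does not tend to 0, so the series diverges by the divergence test.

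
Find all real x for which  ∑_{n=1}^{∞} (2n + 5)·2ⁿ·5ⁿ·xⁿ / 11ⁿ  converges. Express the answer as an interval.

(-11/10, 11/10)

Ratio test: |a_{n+1}/a_n| = [(2(n+1) + 5)/(2n + 5)] · 2·5/11 → 10/11 as n → ∞.
Thus R = 1/(10/11) = 11/10.
Endpoint x = 11/10: the terms have absolute value of order n, which does not tend to 0, so the series diverges by the divergence test.
Check x = -11/10: the terms have absolute value of order n, which does not tend to 0, so the series diverges by the divergence test.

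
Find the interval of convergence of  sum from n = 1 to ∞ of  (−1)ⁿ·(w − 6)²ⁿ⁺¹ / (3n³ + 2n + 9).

[5, 7]

By the ratio test, |a_{n+1}/a_n| = (3n³ + 2n + 9)/(3(n+1)³ + 2(n+1) + 9) → 1.
Successive powers of (w − 6) differ by 2, so the series converges when |w − 6|² · 1 < 1, i.e. |w − 6| < √(1) = 1. So R = 1.
When w = 7, absolute convergence follows by limit comparison with Σ 1/n³.
Endpoint w = 5: absolute convergence follows by limit comparison with Σ 1/n³.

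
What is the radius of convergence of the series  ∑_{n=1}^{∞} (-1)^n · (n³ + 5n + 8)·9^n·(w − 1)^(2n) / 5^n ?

R = √5/3

Ratio test: |a_{n+1}/a_n| = [((n+1)³ + 5(n+1) + 8)/(n³ + 5n + 8)] · 9/5 → 9/5 as n → ∞.
Writing y = (w − 1)², the series in y has radius 5/9, so |w − 1| < √(5/9) and R = √5/3.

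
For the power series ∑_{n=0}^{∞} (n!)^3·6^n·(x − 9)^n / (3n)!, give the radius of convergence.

Ratio test: |a_{n+1}/a_n| = (n+1)³/[(3n+1)·(3n+2)·(3n+3)] · 6 → 2/9 as n → ∞.
Thus R = 1/(2/9) = 9/2.

R = 9/2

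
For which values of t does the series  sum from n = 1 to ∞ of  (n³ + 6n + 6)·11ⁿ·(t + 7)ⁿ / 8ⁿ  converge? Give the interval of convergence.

(-85/11, -69/11)

The ratio of consecutive coefficients is [((n+1)³ + 6(n+1) + 6)/(n³ + 6n + 6)] · 11/8 → 11/8.
Thus R = 1/(11/8) = 8/11.
When t = -69/11, the n-th term does not approach 0; divergence by the term test.
Endpoint t = -85/11: the n-th term does not approach 0; divergence by the term test.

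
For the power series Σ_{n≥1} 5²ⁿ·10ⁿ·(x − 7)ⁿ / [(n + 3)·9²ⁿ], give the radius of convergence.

R = 81/250

The ratio of consecutive coefficients is [(n + 3)/((n+1) + 3)] · 25·10/81 → 250/81.
Thus R = 1/(250/81) = 81/250.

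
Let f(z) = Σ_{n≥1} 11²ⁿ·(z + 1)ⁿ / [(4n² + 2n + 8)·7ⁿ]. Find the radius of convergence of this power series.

Ratio test: |a_{n+1}/a_n| = [(4n² + 2n + 8)/(4(n+1)² + 2(n+1) + 8)] · 121/7 → 121/7 as n → ∞.
The series converges when 121/7 · |z + 1| < 1, giving R = 7/121.

R = 7/121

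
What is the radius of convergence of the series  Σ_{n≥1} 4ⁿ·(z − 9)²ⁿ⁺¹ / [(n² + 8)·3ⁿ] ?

R = √3/2

The ratio of consecutive coefficients is [(n² + 8)/((n+1)² + 8)] · 4/3 → 4/3.
Since the exponent of (z − 9) increases by 2 each term, convergence requires |z − 9|² < 3/4, hence R = √3/2.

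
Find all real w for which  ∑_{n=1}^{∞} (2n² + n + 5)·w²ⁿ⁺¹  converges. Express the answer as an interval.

Ratio test: |a_{n+1}/a_n| = (2(n+1)² + (n+1) + 5)/(2n² + n + 5) → 1 as n → ∞.
Successive powers of w differ by 2, so the series converges when |w|² · 1 < 1, i.e. |w| < √(1) = 1. So R = 1.
Endpoint w = 1: the terms do not tend to 0, so the series diverges.
When w = -1, the terms have absolute value of order n², which does not tend to 0, so the series diverges by the divergence test.

(-1, 1)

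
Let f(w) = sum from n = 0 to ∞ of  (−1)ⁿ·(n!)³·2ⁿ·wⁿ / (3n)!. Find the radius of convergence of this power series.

The ratio of consecutive coefficients is (n+1)³/[(3n+1)·(3n+2)·(3n+3)] · 2 → 2/27.
Hence the series converges for |w| < 1/(2/27) = 27/2, so the radius of convergence is 27/2.

R = 27/2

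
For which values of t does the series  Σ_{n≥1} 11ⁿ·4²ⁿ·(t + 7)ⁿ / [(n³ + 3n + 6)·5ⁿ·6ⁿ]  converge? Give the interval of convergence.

Apply the ratio test: |a_{n+1}| / |a_n| = [(n³ + 3n + 6)/((n+1)³ + 3(n+1) + 6)] · 11·16/(5·6), which tends to 88/15 as n → ∞.
Thus R = 1/(88/15) = 15/88.
At t = -601/88: the series is dominated by a constant times Σ 1/n³, which converges (p = 3 > 1).
At t = -631/88: the series is dominated by a constant times Σ 1/n³, which converges (p = 3 > 1).

[-631/88, -601/88]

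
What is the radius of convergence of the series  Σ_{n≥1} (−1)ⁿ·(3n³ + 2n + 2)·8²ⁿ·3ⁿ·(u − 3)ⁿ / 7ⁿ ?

Ratio test: |a_{n+1}/a_n| = [(3(n+1)³ + 2(n+1) + 2)/(3n³ + 2n + 2)] · 64·3/7 → 192/7 as n → ∞.
Convergence for |u − 3| · 192/7 < 1, i.e. |u − 3| < 7/192. So R = 7/192.

R = 7/192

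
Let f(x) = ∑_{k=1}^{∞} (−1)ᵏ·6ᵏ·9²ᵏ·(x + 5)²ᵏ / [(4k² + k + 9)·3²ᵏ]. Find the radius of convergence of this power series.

The ratio of consecutive coefficients is [(4k² + k + 9)/(4(k+1)² + (k+1) + 9)] · 6·81/9 → 54.
Since the exponent of (x + 5) increases by 2 each term, convergence requires |x + 5|² < 1/54, hence R = √6/18.

R = √6/18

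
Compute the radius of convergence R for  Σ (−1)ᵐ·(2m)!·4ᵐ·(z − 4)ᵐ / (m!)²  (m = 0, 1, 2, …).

R = 1/16

The ratio of consecutive coefficients is (2m+1)·(2m+2)/(m+1)² · 4 → 16.
The series converges when 16 · |z − 4| < 1, giving R = 1/16.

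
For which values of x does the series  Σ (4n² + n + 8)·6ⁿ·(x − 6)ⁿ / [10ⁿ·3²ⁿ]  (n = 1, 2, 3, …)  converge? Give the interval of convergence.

(-9, 21)

Ratio test: |a_{n+1}/a_n| = [(4(n+1)² + (n+1) + 8)/(4n² + n + 8)] · 6/(10·9) → 1/15 as n → ∞.
Thus R = 1/(1/15) = 15.
At x = 21: the terms have absolute value of order n², which does not tend to 0, so the series diverges by the divergence test.
Endpoint x = -9: the terms have absolute value of order n², which does not tend to 0, so the series diverges by the divergence test.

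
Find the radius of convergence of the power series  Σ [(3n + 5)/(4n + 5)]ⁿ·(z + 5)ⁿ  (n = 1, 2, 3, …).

By the Cauchy root test, |a_n|^(1/n) = (3n + 5)/(4n + 5) → 3/4.
Convergence for |z + 5| · 3/4 < 1, i.e. |z + 5| < 4/3. So R = 4/3.

R = 4/3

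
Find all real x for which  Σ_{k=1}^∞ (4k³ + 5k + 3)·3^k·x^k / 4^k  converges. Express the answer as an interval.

The ratio of consecutive coefficients is [(4(k+1)³ + 5(k+1) + 3)/(4k³ + 5k + 3)] · 3/4 → 3/4.
Convergence for |x| · 3/4 < 1, i.e. |x| < 4/3. So R = 4/3.
Check x = 4/3: the terms have absolute value of order k³, which does not tend to 0, so the series diverges by the divergence test.
Check x = -4/3: the k-th term does not approach 0; divergence by the term test.

(-4/3, 4/3)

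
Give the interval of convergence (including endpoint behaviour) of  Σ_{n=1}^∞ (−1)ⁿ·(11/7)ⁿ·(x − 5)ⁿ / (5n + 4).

Apply the ratio test: |a_{n+1}| / |a_n| = [(5n + 4)/(5(n+1) + 4)] · 11/7, which tends to 11/7 as n → ∞.
Hence the series converges for |x − 5| < 1/(11/7) = 7/11, so the radius of convergence is 7/11.
When x = 62/11, convergence follows from the alternating series test (terms decrease monotonically to 0).
At x = 48/11: the terms behave like c/n; limit comparison with the harmonic series gives divergence.

(48/11, 62/11]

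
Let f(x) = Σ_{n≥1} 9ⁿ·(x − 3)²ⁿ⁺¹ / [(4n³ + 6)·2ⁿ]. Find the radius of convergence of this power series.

R = √2/3

Apply the ratio test: |a_{n+1}| / |a_n| = [(4n³ + 6)/(4(n+1)³ + 6)] · 9/2, which tends to 9/2 as n → ∞.
Since the exponent of (x − 3) increases by 2 each term, convergence requires |x − 3|² < 2/9, hence R = √2/3.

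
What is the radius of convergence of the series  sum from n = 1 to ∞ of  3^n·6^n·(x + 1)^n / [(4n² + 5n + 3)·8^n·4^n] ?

R = 16/9

By the ratio test, |a_{n+1}/a_n| = [(4n² + 5n + 3)/(4(n+1)² + 5(n+1) + 3)] · 3·6/(8·4) → 9/16.
Thus R = 1/(9/16) = 16/9.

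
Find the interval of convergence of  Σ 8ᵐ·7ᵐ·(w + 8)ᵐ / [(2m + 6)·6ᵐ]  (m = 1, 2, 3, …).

Apply the ratio test: |a_{m+1}| / |a_m| = [(2m + 6)/(2(m+1) + 6)] · 8·7/6, which tends to 28/3 as m → ∞.
Hence the series converges for |w + 8| < 1/(28/3) = 3/28, so the radius of convergence is 3/28.
At w = -221/28: comparison with the harmonic series Σ 1/m shows the series diverges.
Check w = -227/28: convergence follows from the alternating series test (terms decrease monotonically to 0).

[-227/28, -221/28)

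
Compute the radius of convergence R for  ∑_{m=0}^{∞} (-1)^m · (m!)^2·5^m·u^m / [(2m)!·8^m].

Ratio test: |a_{m+1}/a_m| = (m+1)²/[(2m+1)·(2m+2)] · 5/8 → 5/32 as m → ∞.
Hence the series converges for |u| < 1/(5/32) = 32/5, so the radius of convergence is 32/5.

R = 32/5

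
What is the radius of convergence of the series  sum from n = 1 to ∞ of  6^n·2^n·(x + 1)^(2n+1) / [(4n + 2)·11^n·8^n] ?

The ratio of consecutive coefficients is [(4n + 2)/(4(n+1) + 2)] · 6·2/(11·8) → 3/22.
Writing y = (x + 1)², the series in y has radius 22/3, so |x + 1| < √(22/3) and R = √66/3.

R = √66/3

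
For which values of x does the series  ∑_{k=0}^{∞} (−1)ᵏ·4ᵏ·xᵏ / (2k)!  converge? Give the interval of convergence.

By the ratio test, |a_{k+1}/a_k| = 4 · 1/[(2k+1)·(2k+2)] → 0.
The limit is 0, so the series converges for all x; R = ∞.

(−∞, ∞)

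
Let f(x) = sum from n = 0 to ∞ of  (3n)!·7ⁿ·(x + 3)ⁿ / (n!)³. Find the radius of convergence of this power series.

R = 1/189

Ratio test: |a_{n+1}/a_n| = (3n+1)·(3n+2)·(3n+3)/(n+1)³ · 7 → 189 as n → ∞.
Thus R = 1/(189) = 1/189.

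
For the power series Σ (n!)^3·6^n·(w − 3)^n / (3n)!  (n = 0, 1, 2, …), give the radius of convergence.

R = 9/2

Apply the ratio test: |a_{n+1}| / |a_n| = (n+1)³/[(3n+1)·(3n+2)·(3n+3)] · 6, which tends to 2/9 as n → ∞.
Hence the series converges for |w − 3| < 1/(2/9) = 9/2, so the radius of convergence is 9/2.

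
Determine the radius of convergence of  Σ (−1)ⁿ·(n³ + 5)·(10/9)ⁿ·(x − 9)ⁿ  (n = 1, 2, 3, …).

R = 9/10

Apply the ratio test: |a_{n+1}| / |a_n| = [((n+1)³ + 5)/(n³ + 5)] · 10/9, which tends to 10/9 as n → ∞.
Convergence for |x − 9| · 10/9 < 1, i.e. |x − 9| < 9/10. So R = 9/10.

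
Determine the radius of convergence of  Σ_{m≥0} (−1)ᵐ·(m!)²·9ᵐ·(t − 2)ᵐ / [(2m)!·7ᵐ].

The ratio of consecutive coefficients is (m+1)²/[(2m+1)·(2m+2)] · 9/7 → 9/28.
Hence the series converges for |t − 2| < 1/(9/28) = 28/9, so the radius of convergence is 28/9.

R = 28/9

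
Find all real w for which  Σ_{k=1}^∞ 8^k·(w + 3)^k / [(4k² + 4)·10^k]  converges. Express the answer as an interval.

[-17/4, -7/4]

Apply the ratio test: |a_{k+1}| / |a_k| = [(4k² + 4)/(4(k+1)² + 4)] · 8/10, which tends to 4/5 as k → ∞.
Convergence for |w + 3| · 4/5 < 1, i.e. |w + 3| < 5/4. So R = 5/4.
At w = -7/4: the terms are on the order of 1/k², so the series converges absolutely by comparison with the p-series (p = 2 > 1).
Check w = -17/4: the terms are on the order of 1/k², so the series converges absolutely by comparison with the p-series (p = 2 > 1).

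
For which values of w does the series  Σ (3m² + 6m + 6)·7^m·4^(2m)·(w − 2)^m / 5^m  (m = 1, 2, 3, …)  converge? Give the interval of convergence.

(219/112, 229/112)

Apply the ratio test: |a_{m+1}| / |a_m| = [(3(m+1)² + 6(m+1) + 6)/(3m² + 6m + 6)] · 7·16/5, which tends to 112/5 as m → ∞.
Convergence for |w − 2| · 112/5 < 1, i.e. |w − 2| < 5/112. So R = 5/112.
At w = 229/112: the m-th term does not approach 0; divergence by the term test.
Endpoint w = 219/112: the terms have absolute value of order m², which does not tend to 0, so the series diverges by the divergence test.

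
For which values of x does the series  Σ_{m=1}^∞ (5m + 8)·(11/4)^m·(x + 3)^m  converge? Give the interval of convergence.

Apply the ratio test: |a_{m+1}| / |a_m| = [(5(m+1) + 8)/(5m + 8)] · 11/4, which tends to 11/4 as m → ∞.
The series converges when 11/4 · |x + 3| < 1, giving R = 4/11.
Check x = -29/11: the terms do not tend to 0, so the series diverges.
At x = -37/11: the m-th term does not approach 0; divergence by the term test.

(-37/11, -29/11)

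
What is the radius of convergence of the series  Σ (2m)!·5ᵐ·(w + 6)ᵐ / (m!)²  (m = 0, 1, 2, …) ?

R = 1/20

The ratio of consecutive coefficients is (2m+1)·(2m+2)/(m+1)² · 5 → 20.
Convergence for |w + 6| · 20 < 1, i.e. |w + 6| < 1/20. So R = 1/20.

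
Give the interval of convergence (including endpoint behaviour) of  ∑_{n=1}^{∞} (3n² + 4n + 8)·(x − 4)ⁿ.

By the ratio test, |a_{n+1}/a_n| = (3(n+1)² + 4(n+1) + 8)/(3n² + 4n + 8) → 1.
Hence R = 1.
Check x = 5: the terms have absolute value of order n², which does not tend to 0, so the series diverges by the divergence test.
When x = 3, the terms do not tend to 0, so the series diverges.

(3, 5)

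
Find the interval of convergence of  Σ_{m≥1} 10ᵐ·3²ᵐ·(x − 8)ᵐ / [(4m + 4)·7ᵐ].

[713/90, 727/90)

The ratio of consecutive coefficients is [(4m + 4)/(4(m+1) + 4)] · 10·9/7 → 90/7.
Convergence for |x − 8| · 90/7 < 1, i.e. |x − 8| < 7/90. So R = 7/90.
When x = 727/90, comparison with the harmonic series Σ 1/m shows the series diverges.
At x = 713/90: convergence follows from the alternating series test (terms decrease monotonically to 0).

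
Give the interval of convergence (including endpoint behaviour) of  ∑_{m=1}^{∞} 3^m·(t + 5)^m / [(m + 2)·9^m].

Apply the ratio test: |a_{m+1}| / |a_m| = [(m + 2)/((m+1) + 2)] · 3/9, which tends to 1/3 as m → ∞.
Hence the series converges for |t + 5| < 1/(1/3) = 3, so the radius of convergence is 3.
When t = -2, comparison with the harmonic series Σ 1/m shows the series diverges.
Endpoint t = -8: the terms alternate in sign and decrease monotonically to 0 in absolute value (size ~ c/m), so the alternating series test gives convergence.

[-8, -2)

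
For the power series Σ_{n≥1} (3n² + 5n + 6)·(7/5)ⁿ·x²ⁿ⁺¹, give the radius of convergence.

R = √35/7

The ratio of consecutive coefficients is [(3(n+1)² + 5(n+1) + 6)/(3n² + 5n + 6)] · 7/5 → 7/5.
Writing y = x², the series in y has radius 5/7, so |x| < √(5/7) and R = √35/7.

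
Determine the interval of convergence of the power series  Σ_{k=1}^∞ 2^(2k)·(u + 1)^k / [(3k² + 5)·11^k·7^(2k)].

[-543/4, 535/4]

The ratio of consecutive coefficients is [(3k² + 5)/(3(k+1)² + 5)] · 4/(11·49) → 4/539.
The series converges when 4/539 · |u + 1| < 1, giving R = 539/4.
At u = 535/4: the series is dominated by a constant times Σ 1/k², which converges (p = 2 > 1).
Endpoint u = -543/4: the terms are on the order of 1/k², so the series converges absolutely by comparison with the p-series (p = 2 > 1).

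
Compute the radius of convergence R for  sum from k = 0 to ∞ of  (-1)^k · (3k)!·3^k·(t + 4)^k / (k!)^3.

R = 1/81

By the ratio test, |a_{k+1}/a_k| = (3k+1)·(3k+2)·(3k+3)/(k+1)³ · 3 → 81.
The series converges when 81 · |t + 4| < 1, giving R = 1/81.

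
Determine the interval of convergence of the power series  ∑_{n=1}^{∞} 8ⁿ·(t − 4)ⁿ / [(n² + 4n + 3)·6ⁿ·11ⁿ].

[-17/4, 49/4]

Apply the ratio test: |a_{n+1}| / |a_n| = [(n² + 4n + 3)/((n+1)² + 4(n+1) + 3)] · 8/(6·11), which tends to 4/33 as n → ∞.
Convergence for |t − 4| · 4/33 < 1, i.e. |t − 4| < 33/4. So R = 33/4.
At t = 49/4: absolute convergence follows by limit comparison with Σ 1/n².
Endpoint t = -17/4: absolute convergence follows by limit comparison with Σ 1/n².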